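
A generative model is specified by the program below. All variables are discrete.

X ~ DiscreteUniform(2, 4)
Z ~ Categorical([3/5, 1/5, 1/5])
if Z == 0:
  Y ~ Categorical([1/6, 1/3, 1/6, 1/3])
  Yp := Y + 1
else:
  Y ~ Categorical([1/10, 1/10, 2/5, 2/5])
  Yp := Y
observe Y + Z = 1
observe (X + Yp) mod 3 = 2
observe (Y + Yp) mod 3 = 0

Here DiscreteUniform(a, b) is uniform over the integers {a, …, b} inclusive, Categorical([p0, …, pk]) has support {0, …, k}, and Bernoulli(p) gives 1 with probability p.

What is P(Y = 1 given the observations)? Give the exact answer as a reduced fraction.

Enumerate traces; 2 have nonzero weight after conditioning:
  (X=2, Z=1, Y=0) weight 1/150
  (X=3, Z=0, Y=1) weight 1/15
Group by Y:
  weight(Y=0) = 1/150
  weight(Y=1) = 1/15
Total weight = 1/150 + 1/15 = 11/150
P(Y=0 | obs) = 1/150 / 11/150 = 1/11
P(Y=1 | obs) = 1/15 / 11/150 = 10/11

P(Y = 1 | obs) = 10/11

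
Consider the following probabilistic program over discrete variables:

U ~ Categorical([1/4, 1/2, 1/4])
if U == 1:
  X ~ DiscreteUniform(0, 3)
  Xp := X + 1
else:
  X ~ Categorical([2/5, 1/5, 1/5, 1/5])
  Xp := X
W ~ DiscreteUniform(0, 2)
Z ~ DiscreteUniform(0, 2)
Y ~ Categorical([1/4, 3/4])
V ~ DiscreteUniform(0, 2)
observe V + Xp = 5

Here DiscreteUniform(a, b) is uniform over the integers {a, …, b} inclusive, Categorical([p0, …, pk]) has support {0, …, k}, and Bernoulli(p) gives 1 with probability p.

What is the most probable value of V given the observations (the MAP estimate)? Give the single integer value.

Enumerate traces; 72 have nonzero weight after conditioning:
  (U=0, X=3, W=0, Z=0, Y=0, V=2) weight 1/2160
  (U=0, X=3, W=0, Z=0, Y=1, V=2) weight 1/720
  (U=0, X=3, W=0, Z=1, Y=0, V=2) weight 1/2160
  (U=0, X=3, W=0, Z=1, Y=1, V=2) weight 1/720
  (U=0, X=3, W=0, Z=2, Y=0, V=2) weight 1/2160
  (U=0, X=3, W=0, Z=2, Y=1, V=2) weight 1/720
  (U=0, X=3, W=1, Z=0, Y=0, V=2) weight 1/2160
  (U=0, X=3, W=1, Z=0, Y=1, V=2) weight 1/720
  (U=1, X=3, W=0, Z=0, Y=0, V=1) weight 1/864
  … 63 more
Group by V:
  weight(V=1) = 1/24
  weight(V=2) = 3/40
Total weight = 1/24 + 3/40 = 7/60
P(V=1 | obs) = 1/24 / 7/60 = 5/14
P(V=2 | obs) = 3/40 / 7/60 = 9/14
argmax = 2

argmax_v P(V = v | obs) = 2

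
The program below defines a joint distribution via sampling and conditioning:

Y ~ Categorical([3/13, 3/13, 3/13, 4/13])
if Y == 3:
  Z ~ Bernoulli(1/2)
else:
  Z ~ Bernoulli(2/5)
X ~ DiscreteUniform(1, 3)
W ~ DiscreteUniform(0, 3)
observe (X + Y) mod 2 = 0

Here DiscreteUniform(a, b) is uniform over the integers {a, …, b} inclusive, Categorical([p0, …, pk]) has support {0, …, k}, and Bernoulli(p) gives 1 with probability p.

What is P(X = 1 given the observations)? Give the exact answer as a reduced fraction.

P(X = 1 | obs) = 7/20

Enumerate traces; 48 have nonzero weight after conditioning:
  (Y=0, Z=0, X=2, W=0) weight 3/260
  (Y=0, Z=0, X=2, W=1) weight 3/260
  (Y=0, Z=0, X=2, W=2) weight 3/260
  (Y=0, Z=0, X=2, W=3) weight 3/260
  (Y=0, Z=1, X=2, W=0) weight 1/130
  (Y=0, Z=1, X=2, W=1) weight 1/130
  (Y=0, Z=1, X=2, W=2) weight 1/130
  (Y=0, Z=1, X=2, W=3) weight 1/130
  (Y=1, Z=0, X=1, W=0) weight 3/260
  (Y=1, Z=0, X=3, W=0) weight 3/260
  … 38 more
Group by X:
  weight(X=1) = 7/39
  weight(X=2) = 2/13
  weight(X=3) = 7/39
Total weight = 7/39 + 2/13 + 7/39 = 20/39
P(X=1 | obs) = 7/39 / 20/39 = 7/20
P(X=2 | obs) = 2/13 / 20/39 = 3/10
P(X=3 | obs) = 7/39 / 20/39 = 7/20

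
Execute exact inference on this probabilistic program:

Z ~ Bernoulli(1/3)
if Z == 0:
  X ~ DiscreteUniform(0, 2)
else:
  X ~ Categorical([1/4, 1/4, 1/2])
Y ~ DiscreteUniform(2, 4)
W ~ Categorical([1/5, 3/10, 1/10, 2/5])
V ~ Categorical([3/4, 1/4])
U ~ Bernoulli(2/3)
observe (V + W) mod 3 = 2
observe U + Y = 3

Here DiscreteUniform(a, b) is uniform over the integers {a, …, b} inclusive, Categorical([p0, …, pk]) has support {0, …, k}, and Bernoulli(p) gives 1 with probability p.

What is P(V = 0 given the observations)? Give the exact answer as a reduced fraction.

Enumerate traces; 24 have nonzero weight after conditioning:
  (Z=0, X=0, Y=2, W=1, V=1, U=1) weight 1/270
  (Z=0, X=0, Y=2, W=2, V=0, U=1) weight 1/270
  (Z=0, X=0, Y=3, W=1, V=1, U=0) weight 1/540
  (Z=0, X=0, Y=3, W=2, V=0, U=0) weight 1/540
  (Z=0, X=1, Y=2, W=1, V=1, U=1) weight 1/270
  (Z=0, X=1, Y=2, W=2, V=0, U=1) weight 1/270
  (Z=0, X=1, Y=3, W=1, V=1, U=0) weight 1/540
  (Z=0, X=1, Y=3, W=2, V=0, U=0) weight 1/540
  … 16 more
Group by V:
  weight(V=0) = 1/40
  weight(V=1) = 1/40
Total weight = 1/40 + 1/40 = 1/20
P(V=0 | obs) = 1/40 / 1/20 = 1/2
P(V=1 | obs) = 1/40 / 1/20 = 1/2

P(V = 0 | obs) = 1/2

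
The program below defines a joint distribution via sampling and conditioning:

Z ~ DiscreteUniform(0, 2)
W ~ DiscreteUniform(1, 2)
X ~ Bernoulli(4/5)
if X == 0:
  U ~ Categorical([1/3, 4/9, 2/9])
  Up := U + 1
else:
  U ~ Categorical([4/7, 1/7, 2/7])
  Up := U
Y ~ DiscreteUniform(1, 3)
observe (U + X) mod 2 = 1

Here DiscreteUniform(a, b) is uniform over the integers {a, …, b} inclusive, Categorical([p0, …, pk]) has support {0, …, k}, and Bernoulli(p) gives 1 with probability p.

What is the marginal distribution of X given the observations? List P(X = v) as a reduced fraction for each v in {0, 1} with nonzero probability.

P(X=0) = 7/61, P(X=1) = 54/61

Enumerate traces; 54 have nonzero weight after conditioning:
  (Z=0, W=1, X=0, U=1, Y=1) weight 2/405
  (Z=0, W=1, X=0, U=1, Y=2) weight 2/405
  (Z=0, W=1, X=0, U=1, Y=3) weight 2/405
  (Z=0, W=1, X=1, U=0, Y=1) weight 8/315
  (Z=0, W=1, X=1, U=0, Y=2) weight 8/315
  (Z=0, W=1, X=1, U=0, Y=3) weight 8/315
  (Z=0, W=1, X=1, U=2, Y=1) weight 4/315
  (Z=0, W=1, X=1, U=2, Y=2) weight 4/315
  … 46 more
Group by X:
  weight(X=0) = 4/45
  weight(X=1) = 24/35
Total weight = 4/45 + 24/35 = 244/315
P(X=0 | obs) = 4/45 / 244/315 = 7/61
P(X=1 | obs) = 24/35 / 244/315 = 54/61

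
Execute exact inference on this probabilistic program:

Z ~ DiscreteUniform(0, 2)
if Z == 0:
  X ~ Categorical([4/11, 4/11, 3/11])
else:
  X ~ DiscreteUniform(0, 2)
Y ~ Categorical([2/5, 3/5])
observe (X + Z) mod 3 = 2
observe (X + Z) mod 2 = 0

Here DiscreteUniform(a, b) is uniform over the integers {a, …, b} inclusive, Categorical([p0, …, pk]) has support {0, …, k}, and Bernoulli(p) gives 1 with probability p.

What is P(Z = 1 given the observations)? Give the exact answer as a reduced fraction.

P(Z = 1 | obs) = 11/31

Enumerate traces; 6 have nonzero weight after conditioning:
  (Z=0, X=2, Y=0) weight 2/55
  (Z=0, X=2, Y=1) weight 3/55
  (Z=1, X=1, Y=0) weight 2/45
  (Z=1, X=1, Y=1) weight 1/15
  (Z=2, X=0, Y=0) weight 2/45
  (Z=2, X=0, Y=1) weight 1/15
Group by Z:
  weight(Z=0) = 1/11
  weight(Z=1) = 1/9
  weight(Z=2) = 1/9
Total weight = 1/11 + 1/9 + 1/9 = 31/99
P(Z=0 | obs) = 1/11 / 31/99 = 9/31
P(Z=1 | obs) = 1/9 / 31/99 = 11/31
P(Z=2 | obs) = 1/9 / 31/99 = 11/31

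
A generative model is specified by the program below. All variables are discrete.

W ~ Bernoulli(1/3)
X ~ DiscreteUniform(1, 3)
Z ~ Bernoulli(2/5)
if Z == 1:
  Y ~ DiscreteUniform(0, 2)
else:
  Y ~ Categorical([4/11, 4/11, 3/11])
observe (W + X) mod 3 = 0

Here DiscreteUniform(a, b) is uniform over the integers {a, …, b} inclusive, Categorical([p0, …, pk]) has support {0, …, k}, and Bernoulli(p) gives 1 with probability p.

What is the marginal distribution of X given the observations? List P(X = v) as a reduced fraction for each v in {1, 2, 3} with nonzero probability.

P(X=2) = 1/3, P(X=3) = 2/3

Enumerate traces; 12 have nonzero weight after conditioning:
  (W=0, X=3, Z=0, Y=0) weight 8/165
  (W=0, X=3, Z=0, Y=1) weight 8/165
  (W=0, X=3, Z=0, Y=2) weight 2/55
  (W=0, X=3, Z=1, Y=0) weight 4/135
  (W=0, X=3, Z=1, Y=1) weight 4/135
  (W=0, X=3, Z=1, Y=2) weight 4/135
  (W=1, X=2, Z=0, Y=0) weight 4/165
  (W=1, X=2, Z=0, Y=1) weight 4/165
  … 4 more
Group by X:
  weight(X=2) = 1/9
  weight(X=3) = 2/9
Total weight = 1/9 + 2/9 = 1/3
P(X=2 | obs) = 1/9 / 1/3 = 1/3
P(X=3 | obs) = 2/9 / 1/3 = 2/3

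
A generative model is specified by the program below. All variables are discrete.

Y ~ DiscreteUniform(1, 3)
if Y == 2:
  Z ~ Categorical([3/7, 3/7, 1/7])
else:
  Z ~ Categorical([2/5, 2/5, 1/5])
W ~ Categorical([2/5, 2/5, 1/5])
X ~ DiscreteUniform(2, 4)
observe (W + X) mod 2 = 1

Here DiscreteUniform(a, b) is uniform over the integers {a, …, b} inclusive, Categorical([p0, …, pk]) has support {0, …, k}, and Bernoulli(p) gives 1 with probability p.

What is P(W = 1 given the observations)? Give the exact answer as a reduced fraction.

Enumerate traces; 36 have nonzero weight after conditioning:
  (Y=1, Z=0, W=0, X=3) weight 4/225
  (Y=1, Z=0, W=1, X=2) weight 4/225
  (Y=1, Z=0, W=1, X=4) weight 4/225
  (Y=1, Z=0, W=2, X=3) weight 2/225
  (Y=1, Z=1, W=0, X=3) weight 4/225
  (Y=1, Z=1, W=1, X=2) weight 4/225
  (Y=1, Z=1, W=1, X=4) weight 4/225
  (Y=1, Z=1, W=2, X=3) weight 2/225
  … 28 more
Group by W:
  weight(W=0) = 2/15
  weight(W=1) = 4/15
  weight(W=2) = 1/15
Total weight = 2/15 + 4/15 + 1/15 = 7/15
P(W=0 | obs) = 2/15 / 7/15 = 2/7
P(W=1 | obs) = 4/15 / 7/15 = 4/7
P(W=2 | obs) = 1/15 / 7/15 = 1/7

P(W = 1 | obs) = 4/7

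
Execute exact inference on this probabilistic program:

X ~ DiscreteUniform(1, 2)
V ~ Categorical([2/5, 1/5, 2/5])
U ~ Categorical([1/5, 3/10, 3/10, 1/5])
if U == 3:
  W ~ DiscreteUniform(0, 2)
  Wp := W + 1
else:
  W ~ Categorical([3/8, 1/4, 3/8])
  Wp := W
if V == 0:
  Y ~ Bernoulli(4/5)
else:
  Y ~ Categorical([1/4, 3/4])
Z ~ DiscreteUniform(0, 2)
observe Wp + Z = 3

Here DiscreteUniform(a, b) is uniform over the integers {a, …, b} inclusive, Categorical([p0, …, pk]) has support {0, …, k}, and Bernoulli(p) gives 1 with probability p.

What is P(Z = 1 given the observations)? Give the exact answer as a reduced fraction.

Enumerate traces; 108 have nonzero weight after conditioning:
  (X=1, V=0, U=0, W=1, Y=0, Z=2) weight 1/1500
  (X=1, V=0, U=0, W=1, Y=1, Z=2) weight 1/375
  (X=1, V=0, U=0, W=2, Y=0, Z=1) weight 1/1000
  (X=1, V=0, U=0, W=2, Y=1, Z=1) weight 1/250
  (X=1, V=0, U=1, W=1, Y=0, Z=2) weight 1/1000
  (X=1, V=0, U=1, W=1, Y=1, Z=2) weight 1/250
  (X=1, V=0, U=1, W=2, Y=0, Z=1) weight 3/2000
  (X=1, V=0, U=1, W=2, Y=1, Z=1) weight 3/500
  (X=1, V=0, U=3, W=2, Y=0, Z=0) weight 1/1125
  … 99 more
Group by Z:
  weight(Z=0) = 1/45
  weight(Z=1) = 11/90
  weight(Z=2) = 4/45
Total weight = 1/45 + 11/90 + 4/45 = 7/30
P(Z=0 | obs) = 1/45 / 7/30 = 2/21
P(Z=1 | obs) = 11/90 / 7/30 = 11/21
P(Z=2 | obs) = 4/45 / 7/30 = 8/21

P(Z = 1 | obs) = 11/21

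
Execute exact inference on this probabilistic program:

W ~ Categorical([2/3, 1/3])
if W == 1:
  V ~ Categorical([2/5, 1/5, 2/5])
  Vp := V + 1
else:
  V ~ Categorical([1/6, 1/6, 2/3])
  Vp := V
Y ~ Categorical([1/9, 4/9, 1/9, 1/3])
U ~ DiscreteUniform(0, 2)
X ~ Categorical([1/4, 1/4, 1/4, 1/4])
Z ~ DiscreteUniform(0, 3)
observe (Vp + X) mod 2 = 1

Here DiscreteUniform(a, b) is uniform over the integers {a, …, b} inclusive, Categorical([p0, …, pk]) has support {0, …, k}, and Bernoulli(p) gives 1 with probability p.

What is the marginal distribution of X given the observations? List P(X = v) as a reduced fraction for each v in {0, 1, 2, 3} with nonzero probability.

P(X=0) = 17/90, P(X=1) = 14/45, P(X=2) = 17/90, P(X=3) = 14/45

Enumerate traces; 576 have nonzero weight after conditioning:
  (W=0, V=0, Y=0, U=0, X=1, Z=0) weight 1/3888
  (W=0, V=0, Y=0, U=0, X=1, Z=1) weight 1/3888
  (W=0, V=0, Y=0, U=0, X=1, Z=2) weight 1/3888
  (W=0, V=0, Y=0, U=0, X=1, Z=3) weight 1/3888
  (W=0, V=0, Y=0, U=0, X=3, Z=0) weight 1/3888
  (W=0, V=0, Y=0, U=0, X=3, Z=1) weight 1/3888
  (W=0, V=0, Y=0, U=0, X=3, Z=2) weight 1/3888
  (W=0, V=0, Y=0, U=0, X=3, Z=3) weight 1/3888
  (W=0, V=1, Y=0, U=0, X=0, Z=0) weight 1/3888
  (W=0, V=1, Y=0, U=0, X=2, Z=0) weight 1/3888
  … 566 more
Group by X:
  weight(X=0) = 17/180
  weight(X=1) = 7/45
  weight(X=2) = 17/180
  weight(X=3) = 7/45
Total weight = 17/180 + 7/45 + 17/180 + 7/45 = 1/2
P(X=0 | obs) = 17/180 / 1/2 = 17/90
P(X=1 | obs) = 7/45 / 1/2 = 14/45
P(X=2 | obs) = 17/180 / 1/2 = 17/90
P(X=3 | obs) = 7/45 / 1/2 = 14/45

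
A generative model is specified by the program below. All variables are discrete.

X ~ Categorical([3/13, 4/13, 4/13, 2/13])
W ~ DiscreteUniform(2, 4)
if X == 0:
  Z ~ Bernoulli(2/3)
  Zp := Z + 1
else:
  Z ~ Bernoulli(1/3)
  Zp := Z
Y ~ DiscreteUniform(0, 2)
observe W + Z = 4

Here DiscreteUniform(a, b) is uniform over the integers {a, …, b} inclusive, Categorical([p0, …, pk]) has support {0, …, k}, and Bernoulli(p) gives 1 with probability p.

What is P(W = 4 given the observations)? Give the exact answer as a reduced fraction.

Enumerate traces; 24 have nonzero weight after conditioning:
  (X=0, W=3, Z=1, Y=0) weight 2/117
  (X=0, W=3, Z=1, Y=1) weight 2/117
  (X=0, W=3, Z=1, Y=2) weight 2/117
  (X=0, W=4, Z=0, Y=0) weight 1/117
  (X=0, W=4, Z=0, Y=1) weight 1/117
  (X=0, W=4, Z=0, Y=2) weight 1/117
  (X=1, W=3, Z=1, Y=0) weight 4/351
  (X=1, W=3, Z=1, Y=1) weight 4/351
  … 16 more
Group by W:
  weight(W=3) = 16/117
  weight(W=4) = 23/117
Total weight = 16/117 + 23/117 = 1/3
P(W=3 | obs) = 16/117 / 1/3 = 16/39
P(W=4 | obs) = 23/117 / 1/3 = 23/39

P(W = 4 | obs) = 23/39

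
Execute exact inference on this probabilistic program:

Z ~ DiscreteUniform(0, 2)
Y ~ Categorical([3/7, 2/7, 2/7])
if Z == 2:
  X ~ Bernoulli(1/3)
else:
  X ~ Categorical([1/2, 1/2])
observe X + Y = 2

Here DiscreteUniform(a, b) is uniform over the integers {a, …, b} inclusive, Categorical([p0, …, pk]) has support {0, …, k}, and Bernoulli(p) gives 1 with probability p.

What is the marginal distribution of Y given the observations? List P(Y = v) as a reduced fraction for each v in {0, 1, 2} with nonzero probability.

P(Y=1) = 4/9, P(Y=2) = 5/9

Enumerate traces; 6 have nonzero weight after conditioning:
  (Z=0, Y=1, X=1) weight 1/21
  (Z=0, Y=2, X=0) weight 1/21
  (Z=1, Y=1, X=1) weight 1/21
  (Z=1, Y=2, X=0) weight 1/21
  (Z=2, Y=1, X=1) weight 2/63
  (Z=2, Y=2, X=0) weight 4/63
Group by Y:
  weight(Y=1) = 8/63
  weight(Y=2) = 10/63
Total weight = 8/63 + 10/63 = 2/7
P(Y=1 | obs) = 8/63 / 2/7 = 4/9
P(Y=2 | obs) = 10/63 / 2/7 = 5/9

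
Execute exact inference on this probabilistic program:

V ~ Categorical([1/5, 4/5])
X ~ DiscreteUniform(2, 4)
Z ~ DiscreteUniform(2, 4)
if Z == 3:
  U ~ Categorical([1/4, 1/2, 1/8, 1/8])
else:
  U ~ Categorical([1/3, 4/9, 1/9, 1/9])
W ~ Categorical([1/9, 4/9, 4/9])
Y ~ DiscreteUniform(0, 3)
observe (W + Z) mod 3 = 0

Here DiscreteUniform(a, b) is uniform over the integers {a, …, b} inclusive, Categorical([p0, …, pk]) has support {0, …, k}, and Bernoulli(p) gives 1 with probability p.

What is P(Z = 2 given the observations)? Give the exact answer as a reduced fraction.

P(Z = 2 | obs) = 4/9

Enumerate traces; 288 have nonzero weight after conditioning:
  (V=0, X=2, Z=2, U=0, W=1, Y=0) weight 1/1215
  (V=0, X=2, Z=2, U=0, W=1, Y=1) weight 1/1215
  (V=0, X=2, Z=2, U=0, W=1, Y=2) weight 1/1215
  (V=0, X=2, Z=2, U=0, W=1, Y=3) weight 1/1215
  (V=0, X=2, Z=2, U=1, W=1, Y=0) weight 4/3645
  (V=0, X=2, Z=2, U=1, W=1, Y=1) weight 4/3645
  (V=0, X=2, Z=2, U=1, W=1, Y=2) weight 4/3645
  (V=0, X=2, Z=2, U=1, W=1, Y=3) weight 4/3645
  (V=0, X=2, Z=3, U=0, W=0, Y=0) weight 1/6480
  (V=0, X=2, Z=4, U=0, W=2, Y=0) weight 1/1215
  … 278 more
Group by Z:
  weight(Z=2) = 4/27
  weight(Z=3) = 1/27
  weight(Z=4) = 4/27
Total weight = 4/27 + 1/27 + 4/27 = 1/3
P(Z=2 | obs) = 4/27 / 1/3 = 4/9
P(Z=3 | obs) = 1/27 / 1/3 = 1/9
P(Z=4 | obs) = 4/27 / 1/3 = 4/9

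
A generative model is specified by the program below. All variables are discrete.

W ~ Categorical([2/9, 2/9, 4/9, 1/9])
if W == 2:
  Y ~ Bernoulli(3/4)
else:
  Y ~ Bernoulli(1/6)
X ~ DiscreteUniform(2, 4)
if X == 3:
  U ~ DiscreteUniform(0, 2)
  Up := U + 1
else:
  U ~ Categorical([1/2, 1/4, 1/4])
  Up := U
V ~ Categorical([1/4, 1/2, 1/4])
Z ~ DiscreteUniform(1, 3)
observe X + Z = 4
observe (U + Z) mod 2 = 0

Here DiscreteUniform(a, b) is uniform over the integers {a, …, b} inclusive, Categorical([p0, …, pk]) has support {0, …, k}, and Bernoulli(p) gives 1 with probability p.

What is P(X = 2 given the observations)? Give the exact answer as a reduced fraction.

P(X = 2 | obs) = 9/13

Enumerate traces; 72 have nonzero weight after conditioning:
  (W=0, Y=0, X=2, U=0, V=0, Z=2) weight 5/1944
  (W=0, Y=0, X=2, U=0, V=1, Z=2) weight 5/972
  (W=0, Y=0, X=2, U=0, V=2, Z=2) weight 5/1944
  (W=0, Y=0, X=2, U=2, V=0, Z=2) weight 5/3888
  (W=0, Y=0, X=2, U=2, V=1, Z=2) weight 5/1944
  (W=0, Y=0, X=2, U=2, V=2, Z=2) weight 5/3888
  (W=0, Y=0, X=3, U=1, V=0, Z=1) weight 5/2916
  (W=0, Y=0, X=3, U=1, V=1, Z=1) weight 5/1458
  … 64 more
Group by X:
  weight(X=2) = 1/12
  weight(X=3) = 1/27
Total weight = 1/12 + 1/27 = 13/108
P(X=2 | obs) = 1/12 / 13/108 = 9/13
P(X=3 | obs) = 1/27 / 13/108 = 4/13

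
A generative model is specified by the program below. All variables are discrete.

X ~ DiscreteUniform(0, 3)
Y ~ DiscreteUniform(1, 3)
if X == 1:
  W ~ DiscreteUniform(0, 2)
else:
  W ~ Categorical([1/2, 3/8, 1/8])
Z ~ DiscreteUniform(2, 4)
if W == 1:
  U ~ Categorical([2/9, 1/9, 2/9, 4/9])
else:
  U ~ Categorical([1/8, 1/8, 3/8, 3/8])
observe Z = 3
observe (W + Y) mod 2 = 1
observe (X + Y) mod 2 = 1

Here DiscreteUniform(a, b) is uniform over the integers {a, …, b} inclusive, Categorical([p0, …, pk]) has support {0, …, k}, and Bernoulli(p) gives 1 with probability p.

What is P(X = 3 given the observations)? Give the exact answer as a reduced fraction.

Enumerate traces; 40 have nonzero weight after conditioning:
  (X=0, Y=1, W=0, Z=3, U=0) weight 1/576
  (X=0, Y=1, W=0, Z=3, U=1) weight 1/576
  (X=0, Y=1, W=0, Z=3, U=2) weight 1/192
  (X=0, Y=1, W=0, Z=3, U=3) weight 1/192
  (X=0, Y=1, W=2, Z=3, U=0) weight 1/2304
  (X=0, Y=1, W=2, Z=3, U=1) weight 1/2304
  (X=0, Y=1, W=2, Z=3, U=2) weight 1/768
  (X=0, Y=1, W=2, Z=3, U=3) weight 1/768
  (X=1, Y=2, W=1, Z=3, U=0) weight 1/486
  (X=2, Y=1, W=0, Z=3, U=0) weight 1/576
  … 30 more
Group by X:
  weight(X=0) = 5/144
  weight(X=1) = 1/108
  weight(X=2) = 5/144
  weight(X=3) = 1/96
Total weight = 5/144 + 1/108 + 5/144 + 1/96 = 77/864
P(X=0 | obs) = 5/144 / 77/864 = 30/77
P(X=1 | obs) = 1/108 / 77/864 = 8/77
P(X=2 | obs) = 5/144 / 77/864 = 30/77
P(X=3 | obs) = 1/96 / 77/864 = 9/77

P(X = 3 | obs) = 9/77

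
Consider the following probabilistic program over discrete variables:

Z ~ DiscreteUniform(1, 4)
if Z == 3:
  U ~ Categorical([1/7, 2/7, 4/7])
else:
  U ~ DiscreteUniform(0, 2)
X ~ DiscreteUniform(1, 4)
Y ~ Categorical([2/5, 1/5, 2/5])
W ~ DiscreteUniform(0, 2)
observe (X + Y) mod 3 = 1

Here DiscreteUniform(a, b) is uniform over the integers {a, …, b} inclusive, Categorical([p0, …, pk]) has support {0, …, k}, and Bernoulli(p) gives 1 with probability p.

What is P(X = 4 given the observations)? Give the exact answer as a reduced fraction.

Enumerate traces; 144 have nonzero weight after conditioning:
  (Z=1, U=0, X=1, Y=0, W=0) weight 1/360
  (Z=1, U=0, X=1, Y=0, W=1) weight 1/360
  (Z=1, U=0, X=1, Y=0, W=2) weight 1/360
  (Z=1, U=0, X=2, Y=2, W=0) weight 1/360
  (Z=1, U=0, X=2, Y=2, W=1) weight 1/360
  (Z=1, U=0, X=2, Y=2, W=2) weight 1/360
  (Z=1, U=0, X=3, Y=1, W=0) weight 1/720
  (Z=1, U=0, X=3, Y=1, W=1) weight 1/720
  (Z=1, U=0, X=4, Y=0, W=0) weight 1/360
  … 135 more
Group by X:
  weight(X=1) = 1/10
  weight(X=2) = 1/10
  weight(X=3) = 1/20
  weight(X=4) = 1/10
Total weight = 1/10 + 1/10 + 1/20 + 1/10 = 7/20
P(X=1 | obs) = 1/10 / 7/20 = 2/7
P(X=2 | obs) = 1/10 / 7/20 = 2/7
P(X=3 | obs) = 1/20 / 7/20 = 1/7
P(X=4 | obs) = 1/10 / 7/20 = 2/7

P(X = 4 | obs) = 2/7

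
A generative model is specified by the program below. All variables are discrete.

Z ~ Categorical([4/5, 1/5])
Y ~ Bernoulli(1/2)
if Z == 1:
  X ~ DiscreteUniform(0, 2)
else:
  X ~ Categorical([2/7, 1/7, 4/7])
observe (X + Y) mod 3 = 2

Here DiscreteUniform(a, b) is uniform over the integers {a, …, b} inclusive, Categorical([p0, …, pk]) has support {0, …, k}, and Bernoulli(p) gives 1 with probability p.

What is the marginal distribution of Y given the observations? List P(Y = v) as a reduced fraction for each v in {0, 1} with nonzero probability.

Enumerate traces; 4 have nonzero weight after conditioning:
  (Z=0, Y=0, X=2) weight 8/35
  (Z=0, Y=1, X=1) weight 2/35
  (Z=1, Y=0, X=2) weight 1/30
  (Z=1, Y=1, X=1) weight 1/30
Group by Y:
  weight(Y=0) = 11/42
  weight(Y=1) = 19/210
Total weight = 11/42 + 19/210 = 37/105
P(Y=0 | obs) = 11/42 / 37/105 = 55/74
P(Y=1 | obs) = 19/210 / 37/105 = 19/74

P(Y=0) = 55/74, P(Y=1) = 19/74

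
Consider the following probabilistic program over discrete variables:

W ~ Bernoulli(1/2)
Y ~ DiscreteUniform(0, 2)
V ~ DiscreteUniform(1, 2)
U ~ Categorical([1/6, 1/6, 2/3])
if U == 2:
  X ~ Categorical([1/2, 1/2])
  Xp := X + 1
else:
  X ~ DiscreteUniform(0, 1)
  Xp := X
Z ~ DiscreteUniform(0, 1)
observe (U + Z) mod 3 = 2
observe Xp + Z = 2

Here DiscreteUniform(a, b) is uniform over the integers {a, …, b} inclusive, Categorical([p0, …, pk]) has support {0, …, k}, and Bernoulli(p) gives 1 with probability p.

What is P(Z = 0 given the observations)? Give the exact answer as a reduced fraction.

Enumerate traces; 24 have nonzero weight after conditioning:
  (W=0, Y=0, V=1, U=1, X=1, Z=1) weight 1/288
  (W=0, Y=0, V=1, U=2, X=1, Z=0) weight 1/72
  (W=0, Y=0, V=2, U=1, X=1, Z=1) weight 1/288
  (W=0, Y=0, V=2, U=2, X=1, Z=0) weight 1/72
  (W=0, Y=1, V=1, U=1, X=1, Z=1) weight 1/288
  (W=0, Y=1, V=1, U=2, X=1, Z=0) weight 1/72
  (W=0, Y=1, V=2, U=1, X=1, Z=1) weight 1/288
  (W=0, Y=1, V=2, U=2, X=1, Z=0) weight 1/72
  … 16 more
Group by Z:
  weight(Z=0) = 1/6
  weight(Z=1) = 1/24
Total weight = 1/6 + 1/24 = 5/24
P(Z=0 | obs) = 1/6 / 5/24 = 4/5
P(Z=1 | obs) = 1/24 / 5/24 = 1/5

P(Z = 0 | obs) = 4/5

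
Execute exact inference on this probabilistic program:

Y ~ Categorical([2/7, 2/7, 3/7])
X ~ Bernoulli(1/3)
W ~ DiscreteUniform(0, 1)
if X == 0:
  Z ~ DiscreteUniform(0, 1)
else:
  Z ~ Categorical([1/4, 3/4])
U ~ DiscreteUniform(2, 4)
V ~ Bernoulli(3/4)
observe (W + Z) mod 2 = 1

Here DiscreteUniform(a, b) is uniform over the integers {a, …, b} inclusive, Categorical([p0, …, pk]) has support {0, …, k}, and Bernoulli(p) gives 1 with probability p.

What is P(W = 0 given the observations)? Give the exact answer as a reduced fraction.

Enumerate traces; 72 have nonzero weight after conditioning:
  (Y=0, X=0, W=0, Z=1, U=2, V=0) weight 1/252
  (Y=0, X=0, W=0, Z=1, U=2, V=1) weight 1/84
  (Y=0, X=0, W=0, Z=1, U=3, V=0) weight 1/252
  (Y=0, X=0, W=0, Z=1, U=3, V=1) weight 1/84
  (Y=0, X=0, W=0, Z=1, U=4, V=0) weight 1/252
  (Y=0, X=0, W=0, Z=1, U=4, V=1) weight 1/84
  (Y=0, X=0, W=1, Z=0, U=2, V=0) weight 1/252
  (Y=0, X=0, W=1, Z=0, U=2, V=1) weight 1/84
  … 64 more
Group by W:
  weight(W=0) = 7/24
  weight(W=1) = 5/24
Total weight = 7/24 + 5/24 = 1/2
P(W=0 | obs) = 7/24 / 1/2 = 7/12
P(W=1 | obs) = 5/24 / 1/2 = 5/12

P(W = 0 | obs) = 7/12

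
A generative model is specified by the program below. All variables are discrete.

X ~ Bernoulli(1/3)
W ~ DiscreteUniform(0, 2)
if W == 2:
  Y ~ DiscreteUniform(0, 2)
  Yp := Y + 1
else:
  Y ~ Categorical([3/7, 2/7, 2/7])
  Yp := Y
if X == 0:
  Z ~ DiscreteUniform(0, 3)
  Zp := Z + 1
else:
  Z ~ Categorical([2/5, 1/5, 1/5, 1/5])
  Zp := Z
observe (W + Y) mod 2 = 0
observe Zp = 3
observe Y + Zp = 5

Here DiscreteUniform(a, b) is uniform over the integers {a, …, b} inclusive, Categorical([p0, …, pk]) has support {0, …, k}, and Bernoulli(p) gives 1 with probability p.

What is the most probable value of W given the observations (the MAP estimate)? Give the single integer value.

argmax_v P(W = v | obs) = 2

Enumerate traces; 4 have nonzero weight after conditioning:
  (X=0, W=0, Y=2, Z=2) weight 1/63
  (X=0, W=2, Y=2, Z=2) weight 1/54
  (X=1, W=0, Y=2, Z=3) weight 2/315
  (X=1, W=2, Y=2, Z=3) weight 1/135
Group by W:
  weight(W=0) = 1/45
  weight(W=2) = 7/270
Total weight = 1/45 + 7/270 = 13/270
P(W=0 | obs) = 1/45 / 13/270 = 6/13
P(W=2 | obs) = 7/270 / 13/270 = 7/13
argmax = 2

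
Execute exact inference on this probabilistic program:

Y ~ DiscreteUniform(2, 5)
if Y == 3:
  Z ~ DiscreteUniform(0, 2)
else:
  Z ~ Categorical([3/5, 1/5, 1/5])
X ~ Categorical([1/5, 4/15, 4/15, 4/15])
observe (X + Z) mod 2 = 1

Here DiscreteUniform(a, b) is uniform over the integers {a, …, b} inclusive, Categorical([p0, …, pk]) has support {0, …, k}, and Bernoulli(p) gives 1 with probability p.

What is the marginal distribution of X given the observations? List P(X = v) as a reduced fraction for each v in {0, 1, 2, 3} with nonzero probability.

Enumerate traces; 24 have nonzero weight after conditioning:
  (Y=2, Z=0, X=1) weight 1/25
  (Y=2, Z=0, X=3) weight 1/25
  (Y=2, Z=1, X=0) weight 1/100
  (Y=2, Z=1, X=2) weight 1/75
  (Y=2, Z=2, X=1) weight 1/75
  (Y=2, Z=2, X=3) weight 1/75
  (Y=3, Z=0, X=1) weight 1/45
  (Y=3, Z=0, X=3) weight 1/45
  … 16 more
Group by X:
  weight(X=0) = 7/150
  weight(X=1) = 46/225
  weight(X=2) = 14/225
  weight(X=3) = 46/225
Total weight = 7/150 + 46/225 + 14/225 + 46/225 = 233/450
P(X=0 | obs) = 7/150 / 233/450 = 21/233
P(X=1 | obs) = 46/225 / 233/450 = 92/233
P(X=2 | obs) = 14/225 / 233/450 = 28/233
P(X=3 | obs) = 46/225 / 233/450 = 92/233

P(X=0) = 21/233, P(X=1) = 92/233, P(X=2) = 28/233, P(X=3) = 92/233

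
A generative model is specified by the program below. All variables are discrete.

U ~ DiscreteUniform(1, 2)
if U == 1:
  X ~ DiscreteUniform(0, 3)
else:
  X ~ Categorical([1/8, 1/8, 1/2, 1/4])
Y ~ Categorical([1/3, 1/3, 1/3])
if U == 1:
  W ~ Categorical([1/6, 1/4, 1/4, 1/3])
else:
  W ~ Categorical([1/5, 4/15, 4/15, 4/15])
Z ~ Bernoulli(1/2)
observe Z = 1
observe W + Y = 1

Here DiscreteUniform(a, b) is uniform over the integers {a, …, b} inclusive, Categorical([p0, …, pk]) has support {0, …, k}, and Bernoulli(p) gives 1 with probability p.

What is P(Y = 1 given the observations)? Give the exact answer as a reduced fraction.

P(Y = 1 | obs) = 22/53

Enumerate traces; 16 have nonzero weight after conditioning:
  (U=1, X=0, Y=0, W=1, Z=1) weight 1/192
  (U=1, X=0, Y=1, W=0, Z=1) weight 1/288
  (U=1, X=1, Y=0, W=1, Z=1) weight 1/192
  (U=1, X=1, Y=1, W=0, Z=1) weight 1/288
  (U=1, X=2, Y=0, W=1, Z=1) weight 1/192
  (U=1, X=2, Y=1, W=0, Z=1) weight 1/288
  (U=1, X=3, Y=0, W=1, Z=1) weight 1/192
  (U=1, X=3, Y=1, W=0, Z=1) weight 1/288
  … 8 more
Group by Y:
  weight(Y=0) = 31/720
  weight(Y=1) = 11/360
Total weight = 31/720 + 11/360 = 53/720
P(Y=0 | obs) = 31/720 / 53/720 = 31/53
P(Y=1 | obs) = 11/360 / 53/720 = 22/53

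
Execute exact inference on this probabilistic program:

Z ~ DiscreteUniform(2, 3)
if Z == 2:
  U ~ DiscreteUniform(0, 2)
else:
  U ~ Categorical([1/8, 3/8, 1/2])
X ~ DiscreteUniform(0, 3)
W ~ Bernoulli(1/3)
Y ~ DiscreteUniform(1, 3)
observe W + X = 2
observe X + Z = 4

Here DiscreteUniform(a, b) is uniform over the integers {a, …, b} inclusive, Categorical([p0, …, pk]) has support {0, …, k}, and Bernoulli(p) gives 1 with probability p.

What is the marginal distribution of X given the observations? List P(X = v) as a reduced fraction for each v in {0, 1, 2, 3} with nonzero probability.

Enumerate traces; 18 have nonzero weight after conditioning:
  (Z=2, U=0, X=2, W=0, Y=1) weight 1/108
  (Z=2, U=0, X=2, W=0, Y=2) weight 1/108
  (Z=2, U=0, X=2, W=0, Y=3) weight 1/108
  (Z=2, U=1, X=2, W=0, Y=1) weight 1/108
  (Z=2, U=1, X=2, W=0, Y=2) weight 1/108
  (Z=2, U=1, X=2, W=0, Y=3) weight 1/108
  (Z=2, U=2, X=2, W=0, Y=1) weight 1/108
  (Z=2, U=2, X=2, W=0, Y=2) weight 1/108
  (Z=3, U=0, X=1, W=1, Y=1) weight 1/576
  … 9 more
Group by X:
  weight(X=1) = 1/24
  weight(X=2) = 1/12
Total weight = 1/24 + 1/12 = 1/8
P(X=1 | obs) = 1/24 / 1/8 = 1/3
P(X=2 | obs) = 1/12 / 1/8 = 2/3

P(X=1) = 1/3, P(X=2) = 2/3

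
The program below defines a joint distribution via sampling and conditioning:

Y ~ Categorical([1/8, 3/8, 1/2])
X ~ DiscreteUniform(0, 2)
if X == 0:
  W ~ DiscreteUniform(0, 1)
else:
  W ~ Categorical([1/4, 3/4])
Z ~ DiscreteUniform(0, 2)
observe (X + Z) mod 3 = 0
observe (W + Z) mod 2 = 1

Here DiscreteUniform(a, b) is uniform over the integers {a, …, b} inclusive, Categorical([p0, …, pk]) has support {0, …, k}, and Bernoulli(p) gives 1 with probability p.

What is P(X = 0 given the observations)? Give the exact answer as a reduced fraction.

P(X = 0 | obs) = 1/3

Enumerate traces; 9 have nonzero weight after conditioning:
  (Y=0, X=0, W=1, Z=0) weight 1/144
  (Y=0, X=1, W=1, Z=2) weight 1/96
  (Y=0, X=2, W=0, Z=1) weight 1/288
  (Y=1, X=0, W=1, Z=0) weight 1/48
  (Y=1, X=1, W=1, Z=2) weight 1/32
  (Y=1, X=2, W=0, Z=1) weight 1/96
  (Y=2, X=0, W=1, Z=0) weight 1/36
  (Y=2, X=1, W=1, Z=2) weight 1/24
  … 1 more
Group by X:
  weight(X=0) = 1/18
  weight(X=1) = 1/12
  weight(X=2) = 1/36
Total weight = 1/18 + 1/12 + 1/36 = 1/6
P(X=0 | obs) = 1/18 / 1/6 = 1/3
P(X=1 | obs) = 1/12 / 1/6 = 1/2
P(X=2 | obs) = 1/36 / 1/6 = 1/6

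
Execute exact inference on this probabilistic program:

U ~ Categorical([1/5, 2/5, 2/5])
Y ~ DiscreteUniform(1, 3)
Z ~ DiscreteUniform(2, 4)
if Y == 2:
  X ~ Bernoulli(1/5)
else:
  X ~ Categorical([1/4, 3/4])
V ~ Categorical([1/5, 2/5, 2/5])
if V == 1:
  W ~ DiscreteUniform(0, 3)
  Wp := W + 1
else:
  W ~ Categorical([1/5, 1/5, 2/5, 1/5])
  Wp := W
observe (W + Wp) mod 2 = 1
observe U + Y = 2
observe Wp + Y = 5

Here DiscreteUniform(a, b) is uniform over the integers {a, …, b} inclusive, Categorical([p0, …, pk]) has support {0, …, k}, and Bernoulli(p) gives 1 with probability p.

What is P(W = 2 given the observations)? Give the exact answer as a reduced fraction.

Enumerate traces; 12 have nonzero weight after conditioning:
  (U=0, Y=2, Z=2, X=0, V=1, W=2) weight 2/1125
  (U=0, Y=2, Z=2, X=1, V=1, W=2) weight 1/2250
  (U=0, Y=2, Z=3, X=0, V=1, W=2) weight 2/1125
  (U=0, Y=2, Z=3, X=1, V=1, W=2) weight 1/2250
  (U=0, Y=2, Z=4, X=0, V=1, W=2) weight 2/1125
  (U=0, Y=2, Z=4, X=1, V=1, W=2) weight 1/2250
  (U=1, Y=1, Z=2, X=0, V=1, W=3) weight 1/900
  (U=1, Y=1, Z=2, X=1, V=1, W=3) weight 1/300
  … 4 more
Group by W:
  weight(W=2) = 1/150
  weight(W=3) = 1/75
Total weight = 1/150 + 1/75 = 1/50
P(W=2 | obs) = 1/150 / 1/50 = 1/3
P(W=3 | obs) = 1/75 / 1/50 = 2/3

P(W = 2 | obs) = 1/3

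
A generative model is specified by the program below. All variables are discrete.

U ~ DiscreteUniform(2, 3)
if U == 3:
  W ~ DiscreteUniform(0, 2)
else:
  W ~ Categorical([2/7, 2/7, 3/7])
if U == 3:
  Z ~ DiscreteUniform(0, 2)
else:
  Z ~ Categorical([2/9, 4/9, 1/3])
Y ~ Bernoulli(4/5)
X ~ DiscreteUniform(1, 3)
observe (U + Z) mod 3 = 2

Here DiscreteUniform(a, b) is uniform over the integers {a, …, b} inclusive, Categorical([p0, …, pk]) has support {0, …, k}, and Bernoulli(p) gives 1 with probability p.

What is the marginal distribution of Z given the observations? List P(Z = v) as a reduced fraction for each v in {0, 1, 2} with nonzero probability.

P(Z=0) = 2/5, P(Z=2) = 3/5

Enumerate traces; 36 have nonzero weight after conditioning:
  (U=2, W=0, Z=0, Y=0, X=1) weight 2/945
  (U=2, W=0, Z=0, Y=0, X=2) weight 2/945
  (U=2, W=0, Z=0, Y=0, X=3) weight 2/945
  (U=2, W=0, Z=0, Y=1, X=1) weight 8/945
  (U=2, W=0, Z=0, Y=1, X=2) weight 8/945
  (U=2, W=0, Z=0, Y=1, X=3) weight 8/945
  (U=2, W=1, Z=0, Y=0, X=1) weight 2/945
  (U=2, W=1, Z=0, Y=0, X=2) weight 2/945
  (U=3, W=0, Z=2, Y=0, X=1) weight 1/270
  … 27 more
Group by Z:
  weight(Z=0) = 1/9
  weight(Z=2) = 1/6
Total weight = 1/9 + 1/6 = 5/18
P(Z=0 | obs) = 1/9 / 5/18 = 2/5
P(Z=2 | obs) = 1/6 / 5/18 = 3/5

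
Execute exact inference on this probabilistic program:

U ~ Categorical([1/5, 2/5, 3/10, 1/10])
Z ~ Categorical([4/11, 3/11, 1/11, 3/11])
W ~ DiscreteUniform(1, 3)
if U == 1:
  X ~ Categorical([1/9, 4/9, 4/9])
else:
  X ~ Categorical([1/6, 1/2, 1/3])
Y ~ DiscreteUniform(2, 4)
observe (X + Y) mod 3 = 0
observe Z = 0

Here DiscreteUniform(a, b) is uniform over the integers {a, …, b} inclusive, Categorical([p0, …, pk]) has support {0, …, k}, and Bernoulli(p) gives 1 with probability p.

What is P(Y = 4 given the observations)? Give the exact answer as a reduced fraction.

P(Y = 4 | obs) = 17/45

Enumerate traces; 36 have nonzero weight after conditioning:
  (U=0, Z=0, W=1, X=0, Y=3) weight 2/1485
  (U=0, Z=0, W=1, X=1, Y=2) weight 2/495
  (U=0, Z=0, W=1, X=2, Y=4) weight 4/1485
  (U=0, Z=0, W=2, X=0, Y=3) weight 2/1485
  (U=0, Z=0, W=2, X=1, Y=2) weight 2/495
  (U=0, Z=0, W=2, X=2, Y=4) weight 4/1485
  (U=0, Z=0, W=3, X=0, Y=3) weight 2/1485
  (U=0, Z=0, W=3, X=1, Y=2) weight 2/495
  … 28 more
Group by Y:
  weight(Y=2) = 86/1485
  weight(Y=3) = 26/1485
  weight(Y=4) = 68/1485
Total weight = 86/1485 + 26/1485 + 68/1485 = 4/33
P(Y=2 | obs) = 86/1485 / 4/33 = 43/90
P(Y=3 | obs) = 26/1485 / 4/33 = 13/90
P(Y=4 | obs) = 68/1485 / 4/33 = 17/45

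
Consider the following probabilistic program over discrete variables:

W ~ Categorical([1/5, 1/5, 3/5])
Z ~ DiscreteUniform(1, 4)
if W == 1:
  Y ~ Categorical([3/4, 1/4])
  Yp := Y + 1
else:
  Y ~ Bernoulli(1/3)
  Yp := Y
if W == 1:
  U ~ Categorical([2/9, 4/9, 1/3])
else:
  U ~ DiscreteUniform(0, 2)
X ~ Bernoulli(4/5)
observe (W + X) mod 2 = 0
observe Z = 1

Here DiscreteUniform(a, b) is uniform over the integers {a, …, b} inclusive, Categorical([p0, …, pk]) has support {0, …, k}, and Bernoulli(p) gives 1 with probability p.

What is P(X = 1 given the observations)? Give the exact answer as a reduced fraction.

P(X = 1 | obs) = 1/2

Enumerate traces; 18 have nonzero weight after conditioning:
  (W=0, Z=1, Y=0, U=0, X=0) weight 1/450
  (W=0, Z=1, Y=0, U=1, X=0) weight 1/450
  (W=0, Z=1, Y=0, U=2, X=0) weight 1/450
  (W=0, Z=1, Y=1, U=0, X=0) weight 1/900
  (W=0, Z=1, Y=1, U=1, X=0) weight 1/900
  (W=0, Z=1, Y=1, U=2, X=0) weight 1/900
  (W=1, Z=1, Y=0, U=0, X=1) weight 1/150
  (W=1, Z=1, Y=0, U=1, X=1) weight 1/75
  … 10 more
Group by X:
  weight(X=0) = 1/25
  weight(X=1) = 1/25
Total weight = 1/25 + 1/25 = 2/25
P(X=0 | obs) = 1/25 / 2/25 = 1/2
P(X=1 | obs) = 1/25 / 2/25 = 1/2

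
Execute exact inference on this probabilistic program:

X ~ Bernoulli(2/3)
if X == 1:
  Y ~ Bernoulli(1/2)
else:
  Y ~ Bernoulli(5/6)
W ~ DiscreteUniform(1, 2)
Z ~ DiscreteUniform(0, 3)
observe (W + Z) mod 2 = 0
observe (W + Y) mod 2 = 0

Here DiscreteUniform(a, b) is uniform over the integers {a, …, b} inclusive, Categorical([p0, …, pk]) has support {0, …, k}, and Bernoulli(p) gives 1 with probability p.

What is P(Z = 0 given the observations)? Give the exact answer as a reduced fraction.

P(Z = 0 | obs) = 7/36

Enumerate traces; 8 have nonzero weight after conditioning:
  (X=0, Y=0, W=2, Z=0) weight 1/144
  (X=0, Y=0, W=2, Z=2) weight 1/144
  (X=0, Y=1, W=1, Z=1) weight 5/144
  (X=0, Y=1, W=1, Z=3) weight 5/144
  (X=1, Y=0, W=2, Z=0) weight 1/24
  (X=1, Y=0, W=2, Z=2) weight 1/24
  (X=1, Y=1, W=1, Z=1) weight 1/24
  (X=1, Y=1, W=1, Z=3) weight 1/24
Group by Z:
  weight(Z=0) = 7/144
  weight(Z=1) = 11/144
  weight(Z=2) = 7/144
  weight(Z=3) = 11/144
Total weight = 7/144 + 11/144 + 7/144 + 11/144 = 1/4
P(Z=0 | obs) = 7/144 / 1/4 = 7/36
P(Z=1 | obs) = 11/144 / 1/4 = 11/36
P(Z=2 | obs) = 7/144 / 1/4 = 7/36
P(Z=3 | obs) = 11/144 / 1/4 = 11/36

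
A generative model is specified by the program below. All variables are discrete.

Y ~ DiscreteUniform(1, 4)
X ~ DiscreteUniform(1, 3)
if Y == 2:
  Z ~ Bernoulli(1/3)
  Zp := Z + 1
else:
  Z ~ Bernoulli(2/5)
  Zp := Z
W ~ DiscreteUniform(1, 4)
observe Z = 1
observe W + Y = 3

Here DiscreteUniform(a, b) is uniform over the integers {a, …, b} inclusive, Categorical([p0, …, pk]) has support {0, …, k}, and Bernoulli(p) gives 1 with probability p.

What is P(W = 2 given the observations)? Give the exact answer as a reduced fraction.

Enumerate traces; 6 have nonzero weight after conditioning:
  (Y=1, X=1, Z=1, W=2) weight 1/120
  (Y=1, X=2, Z=1, W=2) weight 1/120
  (Y=1, X=3, Z=1, W=2) weight 1/120
  (Y=2, X=1, Z=1, W=1) weight 1/144
  (Y=2, X=2, Z=1, W=1) weight 1/144
  (Y=2, X=3, Z=1, W=1) weight 1/144
Group by W:
  weight(W=1) = 1/48
  weight(W=2) = 1/40
Total weight = 1/48 + 1/40 = 11/240
P(W=1 | obs) = 1/48 / 11/240 = 5/11
P(W=2 | obs) = 1/40 / 11/240 = 6/11

P(W = 2 | obs) = 6/11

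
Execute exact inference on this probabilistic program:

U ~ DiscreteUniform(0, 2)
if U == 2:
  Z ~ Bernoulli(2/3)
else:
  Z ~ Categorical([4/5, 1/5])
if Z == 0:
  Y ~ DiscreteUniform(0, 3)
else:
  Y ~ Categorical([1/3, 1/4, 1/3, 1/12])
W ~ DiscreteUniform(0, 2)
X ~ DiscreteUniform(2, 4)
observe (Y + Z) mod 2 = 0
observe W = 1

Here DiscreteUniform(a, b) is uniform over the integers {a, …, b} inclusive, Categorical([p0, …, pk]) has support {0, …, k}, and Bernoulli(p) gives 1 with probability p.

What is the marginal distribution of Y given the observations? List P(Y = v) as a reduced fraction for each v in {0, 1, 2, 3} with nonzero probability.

Enumerate traces; 36 have nonzero weight after conditioning:
  (U=0, Z=0, Y=0, W=1, X=2) weight 1/135
  (U=0, Z=0, Y=0, W=1, X=3) weight 1/135
  (U=0, Z=0, Y=0, W=1, X=4) weight 1/135
  (U=0, Z=0, Y=2, W=1, X=2) weight 1/135
  (U=0, Z=0, Y=2, W=1, X=3) weight 1/135
  (U=0, Z=0, Y=2, W=1, X=4) weight 1/135
  (U=0, Z=1, Y=1, W=1, X=2) weight 1/540
  (U=0, Z=1, Y=1, W=1, X=3) weight 1/540
  (U=0, Z=1, Y=3, W=1, X=2) weight 1/1620
  … 27 more
Group by Y:
  weight(Y=0) = 29/540
  weight(Y=1) = 4/135
  weight(Y=2) = 29/540
  weight(Y=3) = 4/405
Total weight = 29/540 + 4/135 + 29/540 + 4/405 = 119/810
P(Y=0 | obs) = 29/540 / 119/810 = 87/238
P(Y=1 | obs) = 4/135 / 119/810 = 24/119
P(Y=2 | obs) = 29/540 / 119/810 = 87/238
P(Y=3 | obs) = 4/405 / 119/810 = 8/119

P(Y=0) = 87/238, P(Y=1) = 24/119, P(Y=2) = 87/238, P(Y=3) = 8/119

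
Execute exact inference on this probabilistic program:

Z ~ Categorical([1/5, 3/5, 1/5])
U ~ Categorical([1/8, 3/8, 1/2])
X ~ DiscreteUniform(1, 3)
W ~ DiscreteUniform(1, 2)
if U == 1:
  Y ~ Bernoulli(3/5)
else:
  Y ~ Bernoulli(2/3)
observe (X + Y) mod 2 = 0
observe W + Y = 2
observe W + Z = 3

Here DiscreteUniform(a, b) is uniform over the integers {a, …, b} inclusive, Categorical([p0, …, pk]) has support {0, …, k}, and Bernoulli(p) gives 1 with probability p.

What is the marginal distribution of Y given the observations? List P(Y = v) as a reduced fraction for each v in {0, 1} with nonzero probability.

P(Y=0) = 129/283, P(Y=1) = 154/283

Enumerate traces; 9 have nonzero weight after conditioning:
  (Z=1, U=0, X=2, W=2, Y=0) weight 1/240
  (Z=1, U=1, X=2, W=2, Y=0) weight 3/200
  (Z=1, U=2, X=2, W=2, Y=0) weight 1/60
  (Z=2, U=0, X=1, W=1, Y=1) weight 1/360
  (Z=2, U=0, X=3, W=1, Y=1) weight 1/360
  (Z=2, U=1, X=1, W=1, Y=1) weight 3/400
  (Z=2, U=1, X=3, W=1, Y=1) weight 3/400
  (Z=2, U=2, X=1, W=1, Y=1) weight 1/90
  … 1 more
Group by Y:
  weight(Y=0) = 43/1200
  weight(Y=1) = 77/1800
Total weight = 43/1200 + 77/1800 = 283/3600
P(Y=0 | obs) = 43/1200 / 283/3600 = 129/283
P(Y=1 | obs) = 77/1800 / 283/3600 = 154/283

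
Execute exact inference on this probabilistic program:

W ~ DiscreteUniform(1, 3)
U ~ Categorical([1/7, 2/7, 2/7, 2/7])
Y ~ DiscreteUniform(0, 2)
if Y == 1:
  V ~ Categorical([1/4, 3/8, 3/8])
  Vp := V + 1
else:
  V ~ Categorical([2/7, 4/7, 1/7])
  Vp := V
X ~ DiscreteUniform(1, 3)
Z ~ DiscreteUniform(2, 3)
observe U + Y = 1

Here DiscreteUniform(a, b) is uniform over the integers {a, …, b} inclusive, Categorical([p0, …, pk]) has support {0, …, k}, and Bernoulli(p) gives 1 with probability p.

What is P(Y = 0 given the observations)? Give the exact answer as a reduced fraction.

Enumerate traces; 108 have nonzero weight after conditioning:
  (W=1, U=0, Y=1, V=0, X=1, Z=2) weight 1/1512
  (W=1, U=0, Y=1, V=0, X=1, Z=3) weight 1/1512
  (W=1, U=0, Y=1, V=0, X=2, Z=2) weight 1/1512
  (W=1, U=0, Y=1, V=0, X=2, Z=3) weight 1/1512
  (W=1, U=0, Y=1, V=0, X=3, Z=2) weight 1/1512
  (W=1, U=0, Y=1, V=0, X=3, Z=3) weight 1/1512
  (W=1, U=0, Y=1, V=1, X=1, Z=2) weight 1/1008
  (W=1, U=0, Y=1, V=1, X=1, Z=3) weight 1/1008
  (W=1, U=1, Y=0, V=0, X=1, Z=2) weight 2/1323
  … 99 more
Group by Y:
  weight(Y=0) = 2/21
  weight(Y=1) = 1/21
Total weight = 2/21 + 1/21 = 1/7
P(Y=0 | obs) = 2/21 / 1/7 = 2/3
P(Y=1 | obs) = 1/21 / 1/7 = 1/3

P(Y = 0 | obs) = 2/3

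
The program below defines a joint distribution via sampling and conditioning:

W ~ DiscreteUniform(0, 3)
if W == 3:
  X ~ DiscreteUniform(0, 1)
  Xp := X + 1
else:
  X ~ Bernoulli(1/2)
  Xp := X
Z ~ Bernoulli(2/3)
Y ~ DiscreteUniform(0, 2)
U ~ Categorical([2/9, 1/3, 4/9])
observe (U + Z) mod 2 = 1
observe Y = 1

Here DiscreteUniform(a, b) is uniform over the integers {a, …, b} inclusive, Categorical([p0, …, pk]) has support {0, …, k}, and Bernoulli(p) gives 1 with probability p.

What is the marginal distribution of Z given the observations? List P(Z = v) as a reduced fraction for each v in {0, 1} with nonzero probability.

Enumerate traces; 24 have nonzero weight after conditioning:
  (W=0, X=0, Z=0, Y=1, U=1) weight 1/216
  (W=0, X=0, Z=1, Y=1, U=0) weight 1/162
  (W=0, X=0, Z=1, Y=1, U=2) weight 1/81
  (W=0, X=1, Z=0, Y=1, U=1) weight 1/216
  (W=0, X=1, Z=1, Y=1, U=0) weight 1/162
  (W=0, X=1, Z=1, Y=1, U=2) weight 1/81
  (W=1, X=0, Z=0, Y=1, U=1) weight 1/216
  (W=1, X=0, Z=1, Y=1, U=0) weight 1/162
  … 16 more
Group by Z:
  weight(Z=0) = 1/27
  weight(Z=1) = 4/27
Total weight = 1/27 + 4/27 = 5/27
P(Z=0 | obs) = 1/27 / 5/27 = 1/5
P(Z=1 | obs) = 4/27 / 5/27 = 4/5

P(Z=0) = 1/5, P(Z=1) = 4/5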